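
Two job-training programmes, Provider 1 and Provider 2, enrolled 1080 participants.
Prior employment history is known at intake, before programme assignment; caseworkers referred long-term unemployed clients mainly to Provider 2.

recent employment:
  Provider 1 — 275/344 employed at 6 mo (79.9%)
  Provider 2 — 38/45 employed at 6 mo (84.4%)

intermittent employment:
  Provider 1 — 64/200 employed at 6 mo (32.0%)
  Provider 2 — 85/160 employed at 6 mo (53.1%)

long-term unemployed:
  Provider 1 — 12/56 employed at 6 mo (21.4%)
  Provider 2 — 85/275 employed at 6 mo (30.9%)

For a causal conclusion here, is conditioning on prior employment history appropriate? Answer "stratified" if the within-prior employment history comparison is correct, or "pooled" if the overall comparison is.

Here prior employment history is a common cause — it drives both which programme a case falls under and the outcome. The crude comparison mixes populations; the stratum-specific rates are the causally relevant ones.
Within each level — recent employment: 79.9% vs 84.4%; intermittent employment: 32.0% vs 53.1%; long-term unemployed: 21.4% vs 30.9% — Provider 2 is higher every time.

stratified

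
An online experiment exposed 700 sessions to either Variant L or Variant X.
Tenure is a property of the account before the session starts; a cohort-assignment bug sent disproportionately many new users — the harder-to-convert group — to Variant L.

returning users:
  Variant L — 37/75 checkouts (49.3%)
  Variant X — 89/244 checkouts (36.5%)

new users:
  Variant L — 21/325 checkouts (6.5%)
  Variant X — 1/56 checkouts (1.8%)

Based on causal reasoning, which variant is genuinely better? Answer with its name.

The stratified and pooled comparisons disagree (Variant L wins within each user tenure; Variant X wins overall), so the answer turns on the causal role of user tenure.
User tenure is set before the variant has any effect — it is not caused by the variant — and it independently drives the outcome. That makes it a confounder, so the causal comparison is within user tenure levels.
Within each level — returning users: 49.3% vs 36.5%; new users: 6.5% vs 1.8% — Variant L is higher every time.

Variant L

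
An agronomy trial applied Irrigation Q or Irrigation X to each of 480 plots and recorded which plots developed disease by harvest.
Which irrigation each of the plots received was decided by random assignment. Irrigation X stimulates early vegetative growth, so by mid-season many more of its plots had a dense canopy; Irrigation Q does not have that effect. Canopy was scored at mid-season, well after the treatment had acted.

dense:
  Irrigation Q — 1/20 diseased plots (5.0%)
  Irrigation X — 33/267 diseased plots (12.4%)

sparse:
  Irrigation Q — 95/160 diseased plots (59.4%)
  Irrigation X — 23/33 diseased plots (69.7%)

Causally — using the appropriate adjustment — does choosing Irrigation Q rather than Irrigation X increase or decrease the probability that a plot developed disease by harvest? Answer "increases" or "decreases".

Mid-season canopy lies on the pathway irrigation → mid-season canopy → outcome, so adjusting for it blocks the indirect effect. For the total causal effect of irrigation, use the unadjusted pooled rates.
Pooled: Irrigation Q 53.3% vs Irrigation X 18.7%; Irrigation X is lower overall.

increases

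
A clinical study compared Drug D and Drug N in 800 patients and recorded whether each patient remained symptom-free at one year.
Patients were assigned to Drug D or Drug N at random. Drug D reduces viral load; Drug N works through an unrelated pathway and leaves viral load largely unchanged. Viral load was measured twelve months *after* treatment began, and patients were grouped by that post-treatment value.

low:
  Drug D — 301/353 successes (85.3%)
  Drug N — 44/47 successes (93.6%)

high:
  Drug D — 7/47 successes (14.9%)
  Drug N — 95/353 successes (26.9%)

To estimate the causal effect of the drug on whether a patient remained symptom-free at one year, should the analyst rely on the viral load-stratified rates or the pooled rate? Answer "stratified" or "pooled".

Stratifying would compare drugs among patients the drugs themselves sorted into viral load groups — a form of selection on an intermediate. The unconditioned pooled rates give the total causal effect.
Pooled: Drug D 77.0% vs Drug N 34.8%; Drug D is higher overall.

pooled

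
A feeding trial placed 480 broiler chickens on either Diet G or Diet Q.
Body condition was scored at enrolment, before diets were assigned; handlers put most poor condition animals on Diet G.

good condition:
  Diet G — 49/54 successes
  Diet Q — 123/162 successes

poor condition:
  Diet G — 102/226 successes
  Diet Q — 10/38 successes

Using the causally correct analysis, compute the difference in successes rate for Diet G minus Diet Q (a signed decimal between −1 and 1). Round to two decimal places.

+0.17

The stratified and pooled comparisons disagree (Diet G wins within each starting body condition; Diet Q wins overall), so the answer turns on the causal role of starting body condition.
Since starting body condition is a pre-existing factor (not a product of the diet) and it affects the outcome on its own, it is a confounder. The stratified rates, not the pooled rate, identify the causal effect.
Adjusting over the population distribution of starting body condition: 0.450·(0.907−0.759) + 0.550·(0.451−0.263) = +0.170.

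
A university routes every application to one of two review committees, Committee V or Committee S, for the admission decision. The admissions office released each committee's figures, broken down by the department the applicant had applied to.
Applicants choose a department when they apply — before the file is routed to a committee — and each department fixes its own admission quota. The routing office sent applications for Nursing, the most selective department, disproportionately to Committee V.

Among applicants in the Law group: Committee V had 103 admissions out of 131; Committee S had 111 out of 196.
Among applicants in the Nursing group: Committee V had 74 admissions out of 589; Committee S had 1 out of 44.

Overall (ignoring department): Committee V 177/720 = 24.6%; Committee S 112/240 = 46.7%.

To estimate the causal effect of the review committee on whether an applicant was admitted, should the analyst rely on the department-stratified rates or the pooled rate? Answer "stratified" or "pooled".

Department differs across review committees for reasons unrelated to any effect of the review committee itself, and it separately predicts the outcome — a classic confounder. We must compare within department levels.
Within each level — Law: 78.6% vs 56.6%; Nursing: 12.6% vs 2.3% — Committee V is higher every time.

stratified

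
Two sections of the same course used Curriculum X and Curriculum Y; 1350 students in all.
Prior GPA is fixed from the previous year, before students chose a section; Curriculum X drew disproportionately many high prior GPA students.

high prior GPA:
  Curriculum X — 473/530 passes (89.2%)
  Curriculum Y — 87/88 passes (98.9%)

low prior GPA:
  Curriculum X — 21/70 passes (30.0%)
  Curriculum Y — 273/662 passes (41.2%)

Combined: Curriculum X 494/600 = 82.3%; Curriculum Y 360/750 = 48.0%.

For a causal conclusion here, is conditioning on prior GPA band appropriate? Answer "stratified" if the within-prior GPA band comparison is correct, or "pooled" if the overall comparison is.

stratified

The stratified and pooled comparisons disagree (Curriculum Y wins within each prior GPA band; Curriculum X wins overall), so the answer turns on the causal role of prior GPA band.
The imbalance in prior GPA band arose from how students were allocated, not from anything the teaching method did; and prior GPA band independently affects the outcome. The pooled gap is confounded — condition on prior GPA band.
Within each level — high prior GPA: 89.2% vs 98.9%; low prior GPA: 30.0% vs 41.2% — Curriculum Y is higher every time.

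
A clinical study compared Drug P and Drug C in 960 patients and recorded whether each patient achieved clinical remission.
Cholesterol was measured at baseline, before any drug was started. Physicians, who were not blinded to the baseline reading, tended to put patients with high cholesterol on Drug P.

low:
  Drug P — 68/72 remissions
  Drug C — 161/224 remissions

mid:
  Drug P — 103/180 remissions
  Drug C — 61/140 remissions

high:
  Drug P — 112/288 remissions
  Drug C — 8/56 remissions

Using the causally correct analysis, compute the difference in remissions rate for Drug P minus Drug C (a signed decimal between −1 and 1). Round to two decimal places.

The stratified and pooled comparisons disagree (Drug P wins within each cholesterol; Drug C wins overall), so the answer turns on the causal role of cholesterol.
Cholesterol satisfies the back-door criterion: it is not a descendant of the drug, and it blocks the spurious path from drug to outcome. Adjusting for it (i.e., using the within-cholesterol rates) gives the causal effect.
Adjusting over the population distribution of cholesterol: 0.308·(0.944−0.719) + 0.333·(0.572−0.436) + 0.358·(0.389−0.143) = +0.203.

+0.20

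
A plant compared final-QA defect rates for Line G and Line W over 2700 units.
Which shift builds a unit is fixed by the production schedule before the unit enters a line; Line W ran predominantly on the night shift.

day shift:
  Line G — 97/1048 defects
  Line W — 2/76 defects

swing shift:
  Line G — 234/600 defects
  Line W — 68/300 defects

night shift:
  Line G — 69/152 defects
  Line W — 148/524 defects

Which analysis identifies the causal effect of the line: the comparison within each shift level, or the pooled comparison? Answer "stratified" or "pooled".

stratified

Shift differs across lines for reasons unrelated to any effect of the line itself, and it separately predicts the outcome — a classic confounder. We must compare within shift levels.
Within each level — day shift: 9.3% vs 2.6%; swing shift: 39.0% vs 22.7%; night shift: 45.4% vs 28.2% — Line W is lower every time.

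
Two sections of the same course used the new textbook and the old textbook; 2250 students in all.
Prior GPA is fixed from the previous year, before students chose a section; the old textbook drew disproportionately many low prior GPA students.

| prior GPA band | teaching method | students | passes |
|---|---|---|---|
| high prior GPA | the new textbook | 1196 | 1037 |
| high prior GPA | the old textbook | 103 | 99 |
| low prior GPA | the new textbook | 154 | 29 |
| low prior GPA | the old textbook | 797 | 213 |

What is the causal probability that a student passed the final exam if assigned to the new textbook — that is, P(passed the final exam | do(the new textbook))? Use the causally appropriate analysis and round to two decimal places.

Here prior GPA band is a common cause — it drives both which teaching method a case falls under and the outcome. The crude comparison mixes populations; the stratum-specific rates are the causally relevant ones.
Standardising the new textbook to the population prior GPA band mix: 0.577·1037/1196 + 0.423·29/154 = 0.580.

0.58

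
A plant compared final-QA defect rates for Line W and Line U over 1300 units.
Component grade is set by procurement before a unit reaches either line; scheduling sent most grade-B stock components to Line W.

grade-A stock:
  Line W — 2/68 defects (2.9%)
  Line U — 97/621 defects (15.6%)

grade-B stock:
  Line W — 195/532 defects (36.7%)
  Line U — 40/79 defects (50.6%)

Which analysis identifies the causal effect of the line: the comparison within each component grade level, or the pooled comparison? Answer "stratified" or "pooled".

Nothing the line does changes component grade; the imbalance is an allocation artefact. With component grade also predicting the outcome, the pooled figure is confounded, and the within-stratum comparison is the causal one.
Within each level — grade-A stock: 2.9% vs 15.6%; grade-B stock: 36.7% vs 50.6% — Line W is lower every time.

stratified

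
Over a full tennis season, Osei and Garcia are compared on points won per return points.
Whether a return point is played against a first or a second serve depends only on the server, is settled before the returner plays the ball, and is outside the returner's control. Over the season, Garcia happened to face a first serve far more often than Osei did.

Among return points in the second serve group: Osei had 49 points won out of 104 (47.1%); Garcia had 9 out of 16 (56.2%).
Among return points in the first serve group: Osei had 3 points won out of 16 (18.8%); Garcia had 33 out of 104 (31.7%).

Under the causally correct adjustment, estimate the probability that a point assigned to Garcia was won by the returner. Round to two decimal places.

The serve type-specific comparison favours Garcia throughout, but the pooled figures favour Osei. The question is whether to condition on serve type.
Nothing the player does changes serve type; the imbalance is an allocation artefact. With serve type also predicting the outcome, the pooled figure is confounded, and the within-stratum comparison is the causal one.
Standardising Garcia to the population serve type mix: 0.500·9/16 + 0.500·33/104 = 0.440.

0.44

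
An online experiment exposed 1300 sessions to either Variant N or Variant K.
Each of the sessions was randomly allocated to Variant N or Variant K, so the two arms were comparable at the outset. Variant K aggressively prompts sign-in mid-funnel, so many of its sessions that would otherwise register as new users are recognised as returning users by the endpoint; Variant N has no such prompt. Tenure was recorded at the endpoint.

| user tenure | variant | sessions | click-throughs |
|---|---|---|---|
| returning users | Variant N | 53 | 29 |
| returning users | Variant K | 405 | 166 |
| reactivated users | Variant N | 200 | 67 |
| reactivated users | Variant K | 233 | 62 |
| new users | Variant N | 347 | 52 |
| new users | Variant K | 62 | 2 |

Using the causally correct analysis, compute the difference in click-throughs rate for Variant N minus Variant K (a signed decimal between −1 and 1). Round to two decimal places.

The stratified and pooled comparisons disagree (Variant N wins within each user tenure; Variant K wins overall), so the answer turns on the causal role of user tenure.
User tenure is recorded after the variant and is itself shifted by it — it sits on the causal path from variant to outcome. Conditioning on a mediator would strip out part of the effect we want; the pooled comparison gives the total causal effect.
The causal difference is the pooled difference: 0.247 − 0.329 = -0.082.

-0.08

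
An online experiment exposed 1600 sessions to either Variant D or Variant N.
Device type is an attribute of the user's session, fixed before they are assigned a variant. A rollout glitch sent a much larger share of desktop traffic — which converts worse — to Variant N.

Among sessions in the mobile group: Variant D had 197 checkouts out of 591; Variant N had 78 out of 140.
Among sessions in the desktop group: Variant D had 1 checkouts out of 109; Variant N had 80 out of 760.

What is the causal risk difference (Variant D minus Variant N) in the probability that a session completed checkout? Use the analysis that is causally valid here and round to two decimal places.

The stratified and pooled comparisons disagree (Variant N wins within each device type; Variant D wins overall), so the answer turns on the causal role of device type.
Device type differs across variants for reasons unrelated to any effect of the variant itself, and it separately predicts the outcome — a classic confounder. We must compare within device type levels.
Adjusting over the population distribution of device type: 0.457·(0.333−0.557) + 0.543·(0.009−0.105) = -0.154.

-0.15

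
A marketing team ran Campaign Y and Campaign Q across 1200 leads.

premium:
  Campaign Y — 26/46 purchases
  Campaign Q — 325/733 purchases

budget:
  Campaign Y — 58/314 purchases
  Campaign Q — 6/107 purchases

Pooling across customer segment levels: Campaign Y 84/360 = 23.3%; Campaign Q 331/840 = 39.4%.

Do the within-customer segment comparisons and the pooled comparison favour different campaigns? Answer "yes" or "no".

Within each customer segment level (premium 56.5% vs 44.3%; budget 18.5% vs 5.6%), Campaign Y has the higher rate every time. Pooled: 23.3% vs 39.4% — Campaign Q has the higher rate overall. The two comparisons disagree.

yes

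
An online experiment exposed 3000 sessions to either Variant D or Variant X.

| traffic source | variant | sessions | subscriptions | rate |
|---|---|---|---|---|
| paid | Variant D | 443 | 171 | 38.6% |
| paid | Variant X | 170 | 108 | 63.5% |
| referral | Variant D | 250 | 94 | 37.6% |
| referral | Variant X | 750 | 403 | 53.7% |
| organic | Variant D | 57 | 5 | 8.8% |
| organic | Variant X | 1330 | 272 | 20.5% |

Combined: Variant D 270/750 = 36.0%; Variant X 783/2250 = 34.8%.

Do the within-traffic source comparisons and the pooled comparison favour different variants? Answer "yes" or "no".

yes

Within each traffic source level (paid 38.6% vs 63.5%; referral 37.6% vs 53.7%; organic 8.8% vs 20.5%), Variant X has the higher rate every time. Pooled: 36.0% vs 34.8% — Variant D has the higher rate overall. The two comparisons disagree.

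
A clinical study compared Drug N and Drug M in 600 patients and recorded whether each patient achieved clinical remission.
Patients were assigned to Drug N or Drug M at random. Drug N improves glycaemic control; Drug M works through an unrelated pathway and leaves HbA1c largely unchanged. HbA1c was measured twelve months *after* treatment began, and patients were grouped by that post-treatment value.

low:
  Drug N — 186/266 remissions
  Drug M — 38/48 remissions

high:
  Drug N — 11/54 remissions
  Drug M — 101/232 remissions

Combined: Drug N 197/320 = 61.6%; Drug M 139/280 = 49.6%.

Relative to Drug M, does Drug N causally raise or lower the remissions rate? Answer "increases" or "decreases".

increases

HbA1c lies on the pathway drug → HbA1c → outcome, so adjusting for it blocks the indirect effect. For the total causal effect of drug, use the unadjusted pooled rates.
Pooled: Drug N 61.6% vs Drug M 49.6%; Drug N is higher overall.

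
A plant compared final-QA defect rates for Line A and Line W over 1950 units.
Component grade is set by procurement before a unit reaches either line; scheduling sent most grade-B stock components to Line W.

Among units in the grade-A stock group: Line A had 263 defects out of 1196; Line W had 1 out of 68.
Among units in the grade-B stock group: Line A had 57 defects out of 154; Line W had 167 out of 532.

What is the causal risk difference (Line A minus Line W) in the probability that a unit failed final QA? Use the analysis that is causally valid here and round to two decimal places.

+0.15

Line W is lower inside every component grade stratum but Line A is lower in aggregate. Whether to stratify depends on how component grade relates to the line.
The imbalance in component grade arose from how units were allocated, not from anything the line did; and component grade independently affects the outcome. The pooled gap is confounded — condition on component grade.
Adjusting over the population distribution of component grade: 0.648·(0.220−0.015) + 0.352·(0.370−0.314) = +0.153.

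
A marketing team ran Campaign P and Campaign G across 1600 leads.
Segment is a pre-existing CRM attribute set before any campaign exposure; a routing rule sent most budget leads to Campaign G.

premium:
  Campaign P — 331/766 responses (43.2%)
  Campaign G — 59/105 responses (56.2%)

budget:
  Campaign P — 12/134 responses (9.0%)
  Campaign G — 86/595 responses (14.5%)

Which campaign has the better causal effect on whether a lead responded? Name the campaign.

Campaign G

Campaign G is higher inside every customer segment stratum but Campaign P is higher in aggregate. Whether to stratify depends on how customer segment relates to the campaign.
Since customer segment is a pre-existing factor (not a product of the campaign) and it affects the outcome on its own, it is a confounder. The stratified rates, not the pooled rate, identify the causal effect.
Within each level — premium: 43.2% vs 56.2%; budget: 9.0% vs 14.5% — Campaign G is higher every time.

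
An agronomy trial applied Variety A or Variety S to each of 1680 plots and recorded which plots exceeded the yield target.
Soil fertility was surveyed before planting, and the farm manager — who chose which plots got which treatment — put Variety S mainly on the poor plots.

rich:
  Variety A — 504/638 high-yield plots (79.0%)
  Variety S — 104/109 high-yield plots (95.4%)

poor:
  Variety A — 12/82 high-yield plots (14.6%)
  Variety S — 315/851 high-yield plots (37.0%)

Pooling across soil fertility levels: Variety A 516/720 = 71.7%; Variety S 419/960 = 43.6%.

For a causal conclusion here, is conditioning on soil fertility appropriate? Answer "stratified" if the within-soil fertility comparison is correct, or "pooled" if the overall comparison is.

stratified

The stratified and pooled comparisons disagree (Variety S wins within each soil fertility; Variety A wins overall), so the answer turns on the causal role of soil fertility.
Nothing the variety does changes soil fertility; the imbalance is an allocation artefact. With soil fertility also predicting the outcome, the pooled figure is confounded, and the within-stratum comparison is the causal one.
Within each level — rich: 79.0% vs 95.4%; poor: 14.6% vs 37.0% — Variety S is higher every time.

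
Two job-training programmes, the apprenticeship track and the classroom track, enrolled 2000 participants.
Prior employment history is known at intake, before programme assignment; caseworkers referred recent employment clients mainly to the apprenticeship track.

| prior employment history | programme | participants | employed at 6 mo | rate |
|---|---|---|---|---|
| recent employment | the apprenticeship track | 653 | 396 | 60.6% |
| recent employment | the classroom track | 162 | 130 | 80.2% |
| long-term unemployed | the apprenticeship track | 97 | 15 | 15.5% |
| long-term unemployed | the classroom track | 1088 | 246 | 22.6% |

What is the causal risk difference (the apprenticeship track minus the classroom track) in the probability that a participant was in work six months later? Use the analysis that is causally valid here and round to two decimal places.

Within every prior employment history level the classroom track has the higher rate, yet pooled the apprenticeship track does — Simpson's reversal.
Since prior employment history is a pre-existing factor (not a product of the programme) and it affects the outcome on its own, it is a confounder. The stratified rates, not the pooled rate, identify the causal effect.
Adjusting over the population distribution of prior employment history: 0.407·(0.606−0.802) + 0.593·(0.155−0.226) = -0.122.

-0.12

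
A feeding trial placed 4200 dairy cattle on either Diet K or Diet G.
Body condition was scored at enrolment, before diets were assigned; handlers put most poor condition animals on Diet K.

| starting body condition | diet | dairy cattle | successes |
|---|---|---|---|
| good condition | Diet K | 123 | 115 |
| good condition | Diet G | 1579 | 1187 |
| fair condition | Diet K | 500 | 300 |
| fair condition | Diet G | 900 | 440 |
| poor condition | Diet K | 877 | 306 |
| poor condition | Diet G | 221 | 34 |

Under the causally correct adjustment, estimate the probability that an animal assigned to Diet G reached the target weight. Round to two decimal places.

0.51

The imbalance in starting body condition arose from how dairy cattle were allocated, not from anything the diet did; and starting body condition independently affects the outcome. The pooled gap is confounded — condition on starting body condition.
Standardising Diet G to the population starting body condition mix: 0.405·1187/1579 + 0.333·440/900 + 0.261·34/221 = 0.508.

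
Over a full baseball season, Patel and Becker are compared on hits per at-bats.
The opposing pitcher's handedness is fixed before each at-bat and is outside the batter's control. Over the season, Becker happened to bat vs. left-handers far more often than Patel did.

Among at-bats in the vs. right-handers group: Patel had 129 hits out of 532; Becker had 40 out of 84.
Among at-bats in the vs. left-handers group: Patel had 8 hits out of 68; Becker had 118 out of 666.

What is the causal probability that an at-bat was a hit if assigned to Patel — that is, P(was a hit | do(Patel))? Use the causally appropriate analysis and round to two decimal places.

0.17

Pitcher handedness is set before the player has any effect — it is not caused by the player — and it independently drives the outcome. That makes it a confounder, so the causal comparison is within pitcher handedness levels.
Standardising Patel to the population pitcher handedness mix: 0.456·129/532 + 0.544·8/68 = 0.175.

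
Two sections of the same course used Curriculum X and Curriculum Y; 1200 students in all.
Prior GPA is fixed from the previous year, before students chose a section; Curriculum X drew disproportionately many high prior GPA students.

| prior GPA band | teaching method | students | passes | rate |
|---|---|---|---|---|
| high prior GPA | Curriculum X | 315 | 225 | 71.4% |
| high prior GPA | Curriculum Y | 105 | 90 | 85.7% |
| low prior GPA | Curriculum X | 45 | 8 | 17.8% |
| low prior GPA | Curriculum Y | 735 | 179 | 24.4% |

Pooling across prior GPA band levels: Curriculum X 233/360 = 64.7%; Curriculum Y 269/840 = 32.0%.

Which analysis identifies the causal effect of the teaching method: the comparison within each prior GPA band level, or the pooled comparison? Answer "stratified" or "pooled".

stratified

Here prior GPA band is a common cause — it drives both which teaching method a case falls under and the outcome. The crude comparison mixes populations; the stratum-specific rates are the causally relevant ones.
Within each level — high prior GPA: 71.4% vs 85.7%; low prior GPA: 17.8% vs 24.4% — Curriculum Y is higher every time.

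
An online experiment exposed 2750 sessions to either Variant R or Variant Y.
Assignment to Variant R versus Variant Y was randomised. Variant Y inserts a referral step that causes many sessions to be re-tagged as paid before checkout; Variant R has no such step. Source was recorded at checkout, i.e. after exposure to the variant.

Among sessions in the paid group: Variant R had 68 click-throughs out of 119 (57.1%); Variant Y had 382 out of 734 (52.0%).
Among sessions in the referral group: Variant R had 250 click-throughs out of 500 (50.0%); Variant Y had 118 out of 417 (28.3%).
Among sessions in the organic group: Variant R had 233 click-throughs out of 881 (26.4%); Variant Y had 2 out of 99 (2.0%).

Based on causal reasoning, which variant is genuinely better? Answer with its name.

Traffic source is recorded after the variant and is itself shifted by it — it sits on the causal path from variant to outcome. Conditioning on a mediator would strip out part of the effect we want; the pooled comparison gives the total causal effect.
Pooled: Variant R 36.7% vs Variant Y 40.2%; Variant Y is higher overall.

Variant Y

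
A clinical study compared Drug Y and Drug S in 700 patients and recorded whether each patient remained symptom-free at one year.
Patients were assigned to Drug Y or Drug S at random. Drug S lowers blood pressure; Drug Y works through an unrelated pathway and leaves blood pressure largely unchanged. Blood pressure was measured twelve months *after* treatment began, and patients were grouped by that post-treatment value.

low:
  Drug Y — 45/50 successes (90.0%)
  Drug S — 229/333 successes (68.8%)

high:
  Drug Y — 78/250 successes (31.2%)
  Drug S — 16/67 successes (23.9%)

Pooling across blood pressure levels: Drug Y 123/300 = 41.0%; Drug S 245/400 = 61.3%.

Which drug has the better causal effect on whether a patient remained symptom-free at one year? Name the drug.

The stratified and pooled comparisons disagree (Drug Y wins within each blood pressure; Drug S wins overall), so the answer turns on the causal role of blood pressure.
Blood pressure is recorded after the drug and is itself shifted by it — it sits on the causal path from drug to outcome. Conditioning on a mediator would strip out part of the effect we want; the pooled comparison gives the total causal effect.
Pooled: Drug Y 41.0% vs Drug S 61.3%; Drug S is higher overall.

Drug S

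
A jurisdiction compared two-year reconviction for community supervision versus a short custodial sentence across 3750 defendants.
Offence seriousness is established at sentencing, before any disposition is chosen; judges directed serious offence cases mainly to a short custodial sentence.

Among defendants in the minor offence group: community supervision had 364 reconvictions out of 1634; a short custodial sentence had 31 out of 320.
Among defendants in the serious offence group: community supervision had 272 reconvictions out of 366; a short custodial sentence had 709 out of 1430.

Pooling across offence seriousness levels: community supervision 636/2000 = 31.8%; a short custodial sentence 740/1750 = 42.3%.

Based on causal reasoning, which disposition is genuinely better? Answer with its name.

a short custodial sentence

Since offence seriousness is a pre-existing factor (not a product of the disposition) and it affects the outcome on its own, it is a confounder. The stratified rates, not the pooled rate, identify the causal effect.
Within each level — minor offence: 22.3% vs 9.7%; serious offence: 74.3% vs 49.6% — a short custodial sentence is lower every time.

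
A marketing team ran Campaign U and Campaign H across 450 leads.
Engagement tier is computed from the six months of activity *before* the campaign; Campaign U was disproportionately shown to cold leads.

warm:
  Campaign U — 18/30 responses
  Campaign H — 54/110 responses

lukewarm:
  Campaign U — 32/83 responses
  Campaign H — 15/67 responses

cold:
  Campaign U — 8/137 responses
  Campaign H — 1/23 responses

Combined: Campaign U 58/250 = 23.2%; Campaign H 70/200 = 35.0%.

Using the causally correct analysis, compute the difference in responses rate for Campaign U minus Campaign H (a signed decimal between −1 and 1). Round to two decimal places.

+0.09

Here engagement tier is a common cause — it drives both which campaign a case falls under and the outcome. The crude comparison mixes populations; the stratum-specific rates are the causally relevant ones.
Adjusting over the population distribution of engagement tier: 0.311·(0.600−0.491) + 0.333·(0.386−0.224) + 0.356·(0.058−0.043) = +0.093.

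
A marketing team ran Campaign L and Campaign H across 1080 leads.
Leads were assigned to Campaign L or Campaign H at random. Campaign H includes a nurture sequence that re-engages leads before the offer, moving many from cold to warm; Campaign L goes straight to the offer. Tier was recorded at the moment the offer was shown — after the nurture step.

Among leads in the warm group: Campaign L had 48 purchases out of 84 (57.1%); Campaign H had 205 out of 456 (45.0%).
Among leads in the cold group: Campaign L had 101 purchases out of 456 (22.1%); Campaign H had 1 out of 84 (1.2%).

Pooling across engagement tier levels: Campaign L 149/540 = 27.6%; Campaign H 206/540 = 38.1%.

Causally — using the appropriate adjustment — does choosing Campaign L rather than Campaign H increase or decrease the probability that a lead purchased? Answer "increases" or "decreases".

Engagement tier is recorded after the campaign and is itself shifted by it — it sits on the causal path from campaign to outcome. Conditioning on a mediator would strip out part of the effect we want; the pooled comparison gives the total causal effect.
Pooled: Campaign L 27.6% vs Campaign H 38.1%; Campaign H is higher overall.

decreases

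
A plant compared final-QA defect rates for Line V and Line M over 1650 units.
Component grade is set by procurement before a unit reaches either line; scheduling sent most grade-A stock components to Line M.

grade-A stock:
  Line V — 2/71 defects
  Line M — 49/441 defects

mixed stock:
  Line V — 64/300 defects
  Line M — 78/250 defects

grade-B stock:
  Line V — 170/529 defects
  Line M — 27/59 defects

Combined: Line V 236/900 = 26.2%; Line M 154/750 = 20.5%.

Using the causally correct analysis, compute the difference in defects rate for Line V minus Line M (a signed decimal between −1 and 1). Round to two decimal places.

-0.11

The stratified and pooled comparisons disagree (Line V wins within each component grade; Line M wins overall), so the answer turns on the causal role of component grade.
Component grade satisfies the back-door criterion: it is not a descendant of the line, and it blocks the spurious path from line to outcome. Adjusting for it (i.e., using the within-component grade rates) gives the causal effect.
Adjusting over the population distribution of component grade: 0.310·(0.028−0.111) + 0.333·(0.213−0.312) + 0.356·(0.321−0.458) = -0.107.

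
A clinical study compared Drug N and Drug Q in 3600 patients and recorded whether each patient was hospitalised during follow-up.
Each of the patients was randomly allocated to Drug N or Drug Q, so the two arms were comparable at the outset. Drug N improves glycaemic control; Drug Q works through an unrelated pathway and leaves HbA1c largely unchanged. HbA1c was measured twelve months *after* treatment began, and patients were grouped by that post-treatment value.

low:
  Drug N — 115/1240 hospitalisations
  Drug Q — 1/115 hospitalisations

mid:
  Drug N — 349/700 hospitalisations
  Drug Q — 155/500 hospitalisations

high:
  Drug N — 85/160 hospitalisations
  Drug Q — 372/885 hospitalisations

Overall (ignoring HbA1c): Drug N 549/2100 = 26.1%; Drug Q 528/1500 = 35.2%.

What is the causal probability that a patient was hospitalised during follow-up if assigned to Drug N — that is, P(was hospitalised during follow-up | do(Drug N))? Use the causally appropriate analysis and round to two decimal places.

0.26

Because the drug influences HbA1c, HbA1c is a post-treatment mediator, not a confounder. Stratifying on it would bias the estimate; the causal effect is the crude pooled difference.
So P(outcome | do(Drug N)) is just the pooled rate for Drug N: 549/2100 = 0.261.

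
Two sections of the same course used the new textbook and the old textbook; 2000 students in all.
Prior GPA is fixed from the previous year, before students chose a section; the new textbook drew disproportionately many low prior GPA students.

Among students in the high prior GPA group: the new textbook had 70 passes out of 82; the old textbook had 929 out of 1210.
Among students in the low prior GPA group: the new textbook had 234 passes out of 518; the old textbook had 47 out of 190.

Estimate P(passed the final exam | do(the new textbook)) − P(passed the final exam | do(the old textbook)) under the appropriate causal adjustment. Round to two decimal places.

The prior GPA band-specific comparison favours the new textbook throughout, but the pooled figures favour the old textbook. The question is whether to condition on prior GPA band.
Here prior GPA band is a common cause — it drives both which teaching method a case falls under and the outcome. The crude comparison mixes populations; the stratum-specific rates are the causally relevant ones.
Adjusting over the population distribution of prior GPA band: 0.646·(0.854−0.768) + 0.354·(0.452−0.247) = +0.128.

+0.13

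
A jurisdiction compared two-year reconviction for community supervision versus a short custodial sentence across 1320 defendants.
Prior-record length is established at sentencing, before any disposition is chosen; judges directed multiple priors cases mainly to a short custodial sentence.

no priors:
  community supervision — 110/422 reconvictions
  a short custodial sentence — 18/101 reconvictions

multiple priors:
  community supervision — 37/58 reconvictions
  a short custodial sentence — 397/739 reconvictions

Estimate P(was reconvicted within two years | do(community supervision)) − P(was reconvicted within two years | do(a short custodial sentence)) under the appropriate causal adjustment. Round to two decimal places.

+0.09

The stratified and pooled comparisons disagree (a short custodial sentence wins within each prior-record length; community supervision wins overall), so the answer turns on the causal role of prior-record length.
Since prior-record length is a pre-existing factor (not a product of the disposition) and it affects the outcome on its own, it is a confounder. The stratified rates, not the pooled rate, identify the causal effect.
Adjusting over the population distribution of prior-record length: 0.396·(0.261−0.178) + 0.604·(0.638−0.537) = +0.093.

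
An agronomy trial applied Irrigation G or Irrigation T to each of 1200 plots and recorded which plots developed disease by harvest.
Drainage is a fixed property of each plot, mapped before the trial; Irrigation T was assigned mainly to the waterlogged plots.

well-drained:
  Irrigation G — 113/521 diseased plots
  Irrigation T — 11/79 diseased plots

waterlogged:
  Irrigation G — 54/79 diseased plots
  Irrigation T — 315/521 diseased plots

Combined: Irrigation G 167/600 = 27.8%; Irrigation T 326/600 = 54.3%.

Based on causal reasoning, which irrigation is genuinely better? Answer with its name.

Irrigation T

Field drainage satisfies the back-door criterion: it is not a descendant of the irrigation, and it blocks the spurious path from irrigation to outcome. Adjusting for it (i.e., using the within-field drainage rates) gives the causal effect.
Within each level — well-drained: 21.7% vs 13.9%; waterlogged: 68.4% vs 60.5% — Irrigation T is lower every time.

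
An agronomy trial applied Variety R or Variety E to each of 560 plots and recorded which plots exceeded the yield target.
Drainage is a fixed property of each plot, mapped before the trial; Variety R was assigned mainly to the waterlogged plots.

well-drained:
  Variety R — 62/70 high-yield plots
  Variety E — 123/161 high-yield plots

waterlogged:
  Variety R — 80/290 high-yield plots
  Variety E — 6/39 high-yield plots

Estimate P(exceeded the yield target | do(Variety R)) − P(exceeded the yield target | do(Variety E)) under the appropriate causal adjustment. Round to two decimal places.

The stratified and pooled comparisons disagree (Variety R wins within each field drainage; Variety E wins overall), so the answer turns on the causal role of field drainage.
Field drainage differs across varietys for reasons unrelated to any effect of the variety itself, and it separately predicts the outcome — a classic confounder. We must compare within field drainage levels.
Adjusting over the population distribution of field drainage: 0.412·(0.886−0.764) + 0.588·(0.276−0.154) = +0.122.

+0.12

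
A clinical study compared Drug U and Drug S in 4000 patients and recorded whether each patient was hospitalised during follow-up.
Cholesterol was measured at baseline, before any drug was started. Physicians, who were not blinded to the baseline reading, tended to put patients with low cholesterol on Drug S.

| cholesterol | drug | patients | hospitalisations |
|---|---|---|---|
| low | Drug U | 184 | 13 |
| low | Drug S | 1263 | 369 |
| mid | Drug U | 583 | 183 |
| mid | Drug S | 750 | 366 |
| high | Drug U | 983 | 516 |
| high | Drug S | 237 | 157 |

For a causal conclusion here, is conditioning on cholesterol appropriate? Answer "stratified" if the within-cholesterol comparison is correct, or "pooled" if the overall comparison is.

stratified

Here cholesterol is a common cause — it drives both which drug a case falls under and the outcome. The crude comparison mixes populations; the stratum-specific rates are the causally relevant ones.
Within each level — low: 7.1% vs 29.2%; mid: 31.4% vs 48.8%; high: 52.5% vs 66.2% — Drug U is lower every time.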